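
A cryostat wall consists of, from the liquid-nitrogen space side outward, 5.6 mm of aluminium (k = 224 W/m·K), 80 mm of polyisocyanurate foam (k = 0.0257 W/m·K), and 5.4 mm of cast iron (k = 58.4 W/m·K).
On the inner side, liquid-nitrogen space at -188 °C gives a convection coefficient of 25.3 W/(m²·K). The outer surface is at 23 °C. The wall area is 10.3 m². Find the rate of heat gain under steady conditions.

Q ≈ 689 W

Thermal resistances in series:
R_inner film = 1/(h_i·A) = 1/(25.3×10.3) = 0.003837 K/W
R_aluminium = L/(kA) = 0.0056/(224×10.3) = 2.427×10^-6 K/W
R_polyisocyanurate foam = L/(kA) = 0.08/(0.0257×10.3) = 0.3022 K/W
R_cast iron = L/(kA) = 0.0054/(58.4×10.3) = 8.977×10^-6 K/W
R_total = 0.3061 K/W
Q = ΔT / R_total = 211 / 0.3061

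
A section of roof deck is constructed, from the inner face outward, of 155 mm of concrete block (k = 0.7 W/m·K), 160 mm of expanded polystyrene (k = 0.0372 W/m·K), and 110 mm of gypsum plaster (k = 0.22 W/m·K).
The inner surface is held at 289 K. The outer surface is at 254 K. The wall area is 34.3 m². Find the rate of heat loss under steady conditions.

Using the resistance-network approach (series):
R_concrete block = L/(kA) = 0.155/(0.7×34.3) = 0.006456 K/W
R_expanded polystyrene = L/(kA) = 0.16/(0.0372×34.3) = 0.1254 K/W
R_gypsum plaster = L/(kA) = 0.11/(0.22×34.3) = 0.01458 K/W
R_total = 0.1464 K/W
Q = ΔT / R_total = 35 / 0.1464

Q ≈ 239 W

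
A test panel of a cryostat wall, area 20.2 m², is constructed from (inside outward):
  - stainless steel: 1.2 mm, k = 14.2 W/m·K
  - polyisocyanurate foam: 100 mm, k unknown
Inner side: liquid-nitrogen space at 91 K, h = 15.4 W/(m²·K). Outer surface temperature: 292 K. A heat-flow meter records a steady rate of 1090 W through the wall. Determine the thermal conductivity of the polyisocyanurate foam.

k ≈ 0.0273 W/(m·K)

Model the wall as resistances in series:
R_inner film = 1/(h_i·A) = 1/(15.4×20.2) = 0.003215 K/W
R_stainless steel = L/(kA) = 0.0012/(14.2×20.2) = 4.184×10^-6 K/W
Sum of known resistances R_other = 0.003219 K/W
Total R = ΔT/Q = 201/1090 = 0.1844 K/W
R_polyisocyanurate foam = R_total − R_other = 0.1812 K/W
k = L/(R·A) = 0.1/(0.1812×20.2)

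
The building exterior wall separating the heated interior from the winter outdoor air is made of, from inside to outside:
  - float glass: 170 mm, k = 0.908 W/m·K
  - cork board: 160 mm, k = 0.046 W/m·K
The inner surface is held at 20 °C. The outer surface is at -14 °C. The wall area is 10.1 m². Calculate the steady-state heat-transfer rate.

Thermal resistances in series:
R_float glass = L/(kA) = 0.17/(0.908×10.1) = 0.01854 K/W
R_cork board = L/(kA) = 0.16/(0.046×10.1) = 0.3444 K/W
R_total = 0.3629 K/W
Q = ΔT / R_total = 34 / 0.3629

Q ≈ 93.7 W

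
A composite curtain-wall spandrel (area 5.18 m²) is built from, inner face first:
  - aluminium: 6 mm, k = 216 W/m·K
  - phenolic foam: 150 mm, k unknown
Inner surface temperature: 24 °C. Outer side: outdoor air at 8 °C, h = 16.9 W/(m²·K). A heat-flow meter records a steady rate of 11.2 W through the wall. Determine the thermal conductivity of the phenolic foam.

Model the wall as resistances in series:
R_aluminium = L/(kA) = 0.006/(216×5.18) = 5.363×10^-6 K/W
R_outer film = 1/(h_o·A) = 1/(16.9×5.18) = 0.01142 K/W
Sum of known resistances R_other = 0.01143 K/W
Total R = ΔT/Q = 16/11.2 = 1.429 K/W
R_phenolic foam = R_total − R_other = 1.417 K/W
k = L/(R·A) = 0.15/(1.417×5.18)

k ≈ 0.0204 W/(m·K)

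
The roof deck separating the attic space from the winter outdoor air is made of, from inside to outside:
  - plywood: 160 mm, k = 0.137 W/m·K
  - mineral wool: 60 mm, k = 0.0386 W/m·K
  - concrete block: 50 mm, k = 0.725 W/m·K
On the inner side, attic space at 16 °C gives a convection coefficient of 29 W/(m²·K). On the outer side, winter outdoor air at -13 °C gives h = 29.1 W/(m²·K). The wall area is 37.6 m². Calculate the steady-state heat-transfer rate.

Thermal resistances in series:
R_inner film = 1/(h_i·A) = 1/(29×37.6) = 9.171×10^-4 K/W
R_plywood = L/(kA) = 0.16/(0.137×37.6) = 0.03106 K/W
R_mineral wool = L/(kA) = 0.06/(0.0386×37.6) = 0.04134 K/W
R_concrete block = L/(kA) = 0.05/(0.725×37.6) = 0.001834 K/W
R_outer film = 1/(h_o·A) = 1/(29.1×37.6) = 9.139×10^-4 K/W
R_total = 0.07607 K/W
Q = ΔT / R_total = 29 / 0.07607

Q ≈ 381 W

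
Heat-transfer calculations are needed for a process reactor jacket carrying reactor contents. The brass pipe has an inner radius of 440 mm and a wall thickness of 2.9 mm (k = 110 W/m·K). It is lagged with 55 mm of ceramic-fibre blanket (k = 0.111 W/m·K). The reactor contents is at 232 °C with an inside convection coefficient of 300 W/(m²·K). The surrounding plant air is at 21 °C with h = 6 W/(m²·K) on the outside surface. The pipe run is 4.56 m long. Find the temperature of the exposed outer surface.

T ≈ 71.6 °C

Cylindrical conduction, so R = ln(r₂/r₁)/(2πkL) per layer, in series:
R_inner film = 1/(h_i·2πr₁L) = 1/(300×2π×0.44×4.56) = 2.644×10^-4 K/W
R_brass pipe wall = ln(442.9/440)/(2π×110×4.56) = 2.084×10^-6 K/W
R_ceramic-fibre blanket = ln(497.9/442.9)/(2π×0.111×4.56) = 0.03681 K/W
R_outer film = 1/(h_o·2πr_oL) = 1/(6×2π×0.4979×4.56) = 0.01168 K/W
R_total = 0.04876 K/W
Q = ΔT/R_total = 211/0.04876
Q = 4330 W
T_interface = T_inner − Q·ΣR(inner→interface) = 232 − 4330×0.03707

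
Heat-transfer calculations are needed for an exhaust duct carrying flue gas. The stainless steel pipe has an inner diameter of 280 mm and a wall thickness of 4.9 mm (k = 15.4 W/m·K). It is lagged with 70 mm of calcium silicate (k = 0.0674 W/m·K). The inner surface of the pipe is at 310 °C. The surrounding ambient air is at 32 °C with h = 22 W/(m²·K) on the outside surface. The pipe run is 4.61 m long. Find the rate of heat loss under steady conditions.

Radial resistances (cylindrical: R_cond = ln(r_o/r_i)/(2πkL), R_conv = 1/(h·2πrL)):
R_stainless steel pipe wall = ln(144.9/140)/(2π×15.4×4.61) = 7.712×10^-5 K/W
R_calcium silicate = ln(214.9/144.9)/(2π×0.0674×4.61) = 0.2019 K/W
R_outer film = 1/(h_o·2πr_oL) = 1/(22×2π×0.2149×4.61) = 0.007302 K/W
R_total = 0.2093 K/W
Q = ΔT/R_total = 278/0.2093

Q ≈ 1330 W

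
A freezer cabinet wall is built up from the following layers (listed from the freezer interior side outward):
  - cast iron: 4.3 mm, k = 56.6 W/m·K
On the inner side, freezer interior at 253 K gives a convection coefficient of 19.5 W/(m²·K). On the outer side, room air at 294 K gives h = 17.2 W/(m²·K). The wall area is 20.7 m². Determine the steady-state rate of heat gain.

Series thermal resistances:
R_inner film = 1/(h_i·A) = 1/(19.5×20.7) = 0.002477 K/W
R_cast iron = L/(kA) = 0.0043/(56.6×20.7) = 3.67×10^-6 K/W
R_outer film = 1/(h_o·A) = 1/(17.2×20.7) = 0.002809 K/W
R_total = 0.00529 K/W
Q = ΔT / R_total = 41 / 0.00529

Q ≈ 7750 W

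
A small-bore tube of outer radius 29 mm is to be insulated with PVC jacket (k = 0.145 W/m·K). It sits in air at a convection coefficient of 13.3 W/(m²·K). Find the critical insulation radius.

For a cylinder r_cr = k/h = 0.145/13.3
r_cr = 10.9 mm; since the bare radius (29 mm) is above r_cr, any added insulation will reduce heat loss.

r_cr ≈ 10.9 mm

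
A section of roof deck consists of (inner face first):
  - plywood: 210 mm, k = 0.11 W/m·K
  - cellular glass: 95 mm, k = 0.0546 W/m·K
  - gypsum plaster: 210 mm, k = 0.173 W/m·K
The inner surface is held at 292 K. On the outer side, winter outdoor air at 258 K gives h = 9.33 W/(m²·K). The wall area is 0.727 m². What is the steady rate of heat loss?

Q ≈ 4.97 W

Model the wall as resistances in series:
R_plywood = L/(kA) = 0.21/(0.11×0.727) = 2.626 K/W
R_cellular glass = L/(kA) = 0.095/(0.0546×0.727) = 2.393 K/W
R_gypsum plaster = L/(kA) = 0.21/(0.173×0.727) = 1.67 K/W
R_outer film = 1/(h_o·A) = 1/(9.33×0.727) = 0.1474 K/W
R_total = 6.836 K/W
Q = ΔT / R_total = 34 / 6.836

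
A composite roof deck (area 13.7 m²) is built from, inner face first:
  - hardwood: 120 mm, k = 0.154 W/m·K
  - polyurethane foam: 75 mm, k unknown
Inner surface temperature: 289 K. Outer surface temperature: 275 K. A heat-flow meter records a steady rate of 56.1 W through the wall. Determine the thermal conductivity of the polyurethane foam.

k ≈ 0.0284 W/(m·K)

Thermal resistances in series:
R_hardwood = L/(kA) = 0.12/(0.154×13.7) = 0.05688 K/W
Sum of known resistances R_other = 0.05688 K/W
Total R = ΔT/Q = 14/56.1 = 0.2496 K/W
R_polyurethane foam = R_total − R_other = 0.1927 K/W
k = L/(R·A) = 0.075/(0.1927×13.7)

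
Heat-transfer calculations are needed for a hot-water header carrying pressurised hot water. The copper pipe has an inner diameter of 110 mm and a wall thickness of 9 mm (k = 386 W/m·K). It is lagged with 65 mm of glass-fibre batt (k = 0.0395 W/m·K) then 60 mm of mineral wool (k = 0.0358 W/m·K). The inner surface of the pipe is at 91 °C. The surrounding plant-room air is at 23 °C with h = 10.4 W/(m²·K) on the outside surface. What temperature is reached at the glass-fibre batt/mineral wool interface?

For a radial system each layer contributes R = ln(r_out/r_in)/(2πkL); films add R = 1/(hA).
R_copper pipe wall = ln(64/55)/(2π×386×1) = 6.249×10^-5 K/W
R_glass-fibre batt = ln(129/64)/(2π×0.0395×1) = 2.824 K/W
R_mineral wool = ln(189/129)/(2π×0.0358×1) = 1.698 K/W
R_outer film = 1/(h_o·2πr_oL) = 1/(10.4×2π×0.189×1) = 0.08097 K/W
R_total = 4.603 K/W
Q = ΔT/R_total = 68/4.603
Q = 14.8 W/m
T_interface = T_inner − Q·ΣR(inner→interface) = 91 − 14.8×2.824

T ≈ 49.3 °C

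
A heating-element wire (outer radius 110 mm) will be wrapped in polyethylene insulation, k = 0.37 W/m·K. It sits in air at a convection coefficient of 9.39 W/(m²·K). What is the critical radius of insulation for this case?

r_cr ≈ 39.4 mm

For a cylinder r_cr = k/h = 0.37/9.39
r_cr = 39.4 mm; since the bare radius (110 mm) is above r_cr, any added insulation will reduce heat loss.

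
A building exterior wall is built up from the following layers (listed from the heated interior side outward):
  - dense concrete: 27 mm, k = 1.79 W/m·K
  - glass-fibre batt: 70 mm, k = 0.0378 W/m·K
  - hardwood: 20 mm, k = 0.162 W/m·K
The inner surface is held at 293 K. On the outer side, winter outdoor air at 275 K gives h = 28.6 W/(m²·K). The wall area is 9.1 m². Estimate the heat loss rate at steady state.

Q ≈ 80.9 W

Model the wall as resistances in series:
R_dense concrete = L/(kA) = 0.027/(1.79×9.1) = 0.001658 K/W
R_glass-fibre batt = L/(kA) = 0.07/(0.0378×9.1) = 0.2035 K/W
R_hardwood = L/(kA) = 0.02/(0.162×9.1) = 0.01357 K/W
R_outer film = 1/(h_o·A) = 1/(28.6×9.1) = 0.003842 K/W
R_total = 0.2226 K/W
Q = ΔT / R_total = 18 / 0.2226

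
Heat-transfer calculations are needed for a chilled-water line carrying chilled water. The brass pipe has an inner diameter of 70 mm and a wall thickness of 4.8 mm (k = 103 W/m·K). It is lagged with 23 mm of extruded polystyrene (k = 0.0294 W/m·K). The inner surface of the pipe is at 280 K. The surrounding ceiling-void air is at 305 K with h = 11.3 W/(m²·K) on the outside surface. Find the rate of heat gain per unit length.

Per-layer cylindrical resistances, series-summed:
R_brass pipe wall = ln(39.8/35)/(2π×103×1) = 1.986×10^-4 K/W
R_extruded polystyrene = ln(62.8/39.8)/(2π×0.0294×1) = 2.469 K/W
R_outer film = 1/(h_o·2πr_oL) = 1/(11.3×2π×0.0628×1) = 0.2243 K/W
R_total = 2.693 K/W
Q = ΔT/R_total = 25/2.693

q′ ≈ 9.28 W/m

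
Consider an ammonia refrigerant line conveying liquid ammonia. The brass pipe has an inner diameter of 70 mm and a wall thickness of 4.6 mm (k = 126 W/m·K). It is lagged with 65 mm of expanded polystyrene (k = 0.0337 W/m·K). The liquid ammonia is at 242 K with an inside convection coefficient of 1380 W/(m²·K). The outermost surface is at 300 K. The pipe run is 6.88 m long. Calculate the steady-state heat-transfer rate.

Q ≈ 86.9 W

Cylindrical conduction, so R = ln(r₂/r₁)/(2πkL) per layer, in series:
R_inner film = 1/(h_i·2πr₁L) = 1/(1380×2π×0.035×6.88) = 4.789×10^-4 K/W
R_brass pipe wall = ln(39.6/35)/(2π×126×6.88) = 2.267×10^-5 K/W
R_expanded polystyrene = ln(104.6/39.6)/(2π×0.0337×6.88) = 0.6667 K/W
R_total = 0.6672 K/W
Q = ΔT/R_total = 58/0.6672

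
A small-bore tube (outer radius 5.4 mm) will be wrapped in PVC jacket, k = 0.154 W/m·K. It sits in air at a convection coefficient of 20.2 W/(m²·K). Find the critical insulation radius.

For a cylinder r_cr = k/h = 0.154/20.2
r_cr = 7.62 mm; since the bare radius (5.4 mm) is below r_cr, adding a thin layer of insulation will *increase* heat loss.

r_cr ≈ 7.62 mm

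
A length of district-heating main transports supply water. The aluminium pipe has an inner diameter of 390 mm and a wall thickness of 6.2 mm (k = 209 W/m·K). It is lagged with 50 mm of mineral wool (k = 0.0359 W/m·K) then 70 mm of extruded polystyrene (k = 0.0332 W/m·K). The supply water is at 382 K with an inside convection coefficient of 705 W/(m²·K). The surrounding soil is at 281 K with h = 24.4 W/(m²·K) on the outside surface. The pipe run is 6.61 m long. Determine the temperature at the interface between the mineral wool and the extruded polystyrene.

T ≈ 336 K

Cylindrical conduction, so R = ln(r₂/r₁)/(2πkL) per layer, in series:
R_inner film = 1/(h_i·2πr₁L) = 1/(705×2π×0.195×6.61) = 1.751×10^-4 K/W
R_aluminium pipe wall = ln(201.2/195)/(2π×209×6.61) = 3.606×10^-6 K/W
R_mineral wool = ln(251.2/201.2)/(2π×0.0359×6.61) = 0.1489 K/W
R_extruded polystyrene = ln(321.2/251.2)/(2π×0.0332×6.61) = 0.1783 K/W
R_outer film = 1/(h_o·2πr_oL) = 1/(24.4×2π×0.3212×6.61) = 0.003072 K/W
R_total = 0.3304 K/W
Q = ΔT/R_total = 101/0.3304
Q = 306 W
T_interface = T_inner − Q·ΣR(inner→interface) = 382 − 306×0.149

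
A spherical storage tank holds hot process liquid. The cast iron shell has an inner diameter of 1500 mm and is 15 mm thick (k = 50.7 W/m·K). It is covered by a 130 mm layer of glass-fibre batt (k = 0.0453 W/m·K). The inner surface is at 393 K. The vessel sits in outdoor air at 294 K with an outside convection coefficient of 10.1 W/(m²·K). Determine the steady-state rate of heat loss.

Q ≈ 288 W

For a spherical shell R = (1/r₁ − 1/r₂)/(4πk); film R = 1/(h·4πr²). In series:
R_cast iron shell = (1/0.75 − 1/0.765)/(4π×50.7) = 4.103×10^-5 K/W
R_glass-fibre batt = (1/0.765 − 1/0.895)/(4π×0.0453) = 0.3335 K/W
R_outer film = 1/(h·4πr_o²) = 1/(10.1×4π×0.895²) = 0.009836 K/W
R_total = 0.3434 K/W
Q = ΔT/R_total = 99/0.3434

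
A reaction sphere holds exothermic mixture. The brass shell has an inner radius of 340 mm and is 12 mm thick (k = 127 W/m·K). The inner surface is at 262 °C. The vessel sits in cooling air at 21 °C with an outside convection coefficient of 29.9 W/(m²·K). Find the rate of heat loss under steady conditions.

Each spherical layer contributes R = (1/r_i − 1/r_o)/(4πk):
R_brass shell = (1/0.34 − 1/0.352)/(4π×127) = 6.283×10^-5 K/W
R_outer film = 1/(h·4πr_o²) = 1/(29.9×4π×0.352²) = 0.02148 K/W
R_total = 0.02154 K/W
Q = ΔT/R_total = 241/0.02154

Q ≈ 11200 W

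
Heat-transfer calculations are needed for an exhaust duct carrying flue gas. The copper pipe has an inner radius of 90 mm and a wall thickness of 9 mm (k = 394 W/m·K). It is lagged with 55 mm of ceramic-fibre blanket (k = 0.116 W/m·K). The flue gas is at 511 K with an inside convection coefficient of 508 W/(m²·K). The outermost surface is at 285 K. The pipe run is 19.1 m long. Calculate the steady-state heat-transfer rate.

Q ≈ 7080 W

Radial resistances (cylindrical: R_cond = ln(r_o/r_i)/(2πkL), R_conv = 1/(h·2πrL)):
R_inner film = 1/(h_i·2πr₁L) = 1/(508×2π×0.09×19.1) = 1.823×10^-4 K/W
R_copper pipe wall = ln(99/90)/(2π×394×19.1) = 2.016×10^-6 K/W
R_ceramic-fibre blanket = ln(154/99)/(2π×0.116×19.1) = 0.03174 K/W
R_total = 0.03192 K/W
Q = ΔT/R_total = 226/0.03192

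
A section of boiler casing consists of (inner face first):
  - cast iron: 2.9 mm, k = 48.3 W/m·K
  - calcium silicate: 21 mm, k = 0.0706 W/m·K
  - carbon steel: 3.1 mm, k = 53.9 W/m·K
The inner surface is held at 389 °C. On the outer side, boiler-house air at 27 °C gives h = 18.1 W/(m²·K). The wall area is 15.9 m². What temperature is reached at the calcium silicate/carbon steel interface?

T ≈ 83.7 °C

Thermal resistances in series:
R_cast iron = L/(kA) = 0.0029/(48.3×15.9) = 3.776×10^-6 K/W
R_calcium silicate = L/(kA) = 0.021/(0.0706×15.9) = 0.01871 K/W
R_carbon steel = L/(kA) = 0.0031/(53.9×15.9) = 3.617×10^-6 K/W
R_outer film = 1/(h_o·A) = 1/(18.1×15.9) = 0.003475 K/W
R_total = 0.02219 K/W;  Q = ΔT/R_total = 362/0.02219 = 16310 W
T_interface = T_inner − Q·ΣR(inner→interface) = 389 − 16300×0.01871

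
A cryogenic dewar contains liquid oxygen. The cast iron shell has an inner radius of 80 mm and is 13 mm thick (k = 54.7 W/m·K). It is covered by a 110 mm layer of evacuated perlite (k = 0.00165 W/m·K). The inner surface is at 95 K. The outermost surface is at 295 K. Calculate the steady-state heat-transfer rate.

Q ≈ 0.712 W

For a spherical shell R = (1/r₁ − 1/r₂)/(4πk); film R = 1/(h·4πr²). In series:
R_cast iron shell = (1/0.08 − 1/0.093)/(4π×54.7) = 0.002542 K/W
R_evacuated perlite = (1/0.093 − 1/0.203)/(4π×0.00165) = 281 K/W
R_total = 281 K/W
Q = ΔT/R_total = 200/281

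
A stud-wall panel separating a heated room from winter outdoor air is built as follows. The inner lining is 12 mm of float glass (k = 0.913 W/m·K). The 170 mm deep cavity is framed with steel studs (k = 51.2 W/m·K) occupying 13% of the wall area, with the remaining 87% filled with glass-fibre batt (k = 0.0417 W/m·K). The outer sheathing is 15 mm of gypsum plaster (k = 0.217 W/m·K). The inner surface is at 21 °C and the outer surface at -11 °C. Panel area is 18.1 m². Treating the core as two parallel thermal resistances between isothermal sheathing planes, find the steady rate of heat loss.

Sheathing layers in series; stud and cavity paths in parallel between them.
R_inner = 0.012/(0.913×18.1) = 7.262×10^-4 K/W
R_stud  = 0.17/(51.2×0.13×18.1) = 0.001411 K/W
R_cav   = 0.17/(0.0417×0.87×18.1) = 0.2589 K/W
1/R_core = 1/R_stud + 1/R_cav → R_core = 0.001403 K/W
R_outer = 0.015/(0.217×18.1) = 0.003819 K/W
R_total = 0.005949 K/W
Q = ΔT/R_total = 32/0.005949

Q ≈ 5380 W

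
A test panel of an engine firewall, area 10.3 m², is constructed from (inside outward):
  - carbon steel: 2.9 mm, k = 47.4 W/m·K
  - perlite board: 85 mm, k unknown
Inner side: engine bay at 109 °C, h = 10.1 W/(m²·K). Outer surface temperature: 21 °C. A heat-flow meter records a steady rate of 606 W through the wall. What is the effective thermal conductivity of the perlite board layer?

k ≈ 0.0609 W/(m·K)

Series thermal resistances:
R_inner film = 1/(h_i·A) = 1/(10.1×10.3) = 0.009613 K/W
R_carbon steel = L/(kA) = 0.0029/(47.4×10.3) = 5.94×10^-6 K/W
Sum of known resistances R_other = 0.009619 K/W
Total R = ΔT/Q = 88/606 = 0.1452 K/W
R_perlite board = R_total − R_other = 0.1356 K/W
k = L/(R·A) = 0.085/(0.1356×10.3)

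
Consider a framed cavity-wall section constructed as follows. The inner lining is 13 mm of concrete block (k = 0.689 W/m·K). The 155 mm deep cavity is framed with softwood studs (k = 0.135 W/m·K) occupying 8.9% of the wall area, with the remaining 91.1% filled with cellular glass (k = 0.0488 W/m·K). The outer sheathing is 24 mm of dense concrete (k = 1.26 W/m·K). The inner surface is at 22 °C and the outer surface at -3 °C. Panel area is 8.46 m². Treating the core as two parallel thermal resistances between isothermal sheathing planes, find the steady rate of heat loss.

Q ≈ 76 W

Sheathing layers in series; stud and cavity paths in parallel between them.
R_inner = 0.013/(0.689×8.46) = 0.00223 K/W
R_stud  = 0.155/(0.135×0.089×8.46) = 1.525 K/W
R_cav   = 0.155/(0.0488×0.911×8.46) = 0.4121 K/W
1/R_core = 1/R_stud + 1/R_cav → R_core = 0.3244 K/W
R_outer = 0.024/(1.26×8.46) = 0.002251 K/W
R_total = 0.3289 K/W
Q = ΔT/R_total = 25/0.3289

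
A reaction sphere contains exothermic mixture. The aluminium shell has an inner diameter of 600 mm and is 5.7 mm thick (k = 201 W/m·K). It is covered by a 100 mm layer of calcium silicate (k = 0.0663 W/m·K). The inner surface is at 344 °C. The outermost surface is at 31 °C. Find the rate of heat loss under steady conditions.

Spherical conduction: R = (1/r_in − 1/r_out)/(4πk) per layer; series-sum.
R_aluminium shell = (1/0.3 − 1/0.3057)/(4π×201) = 2.461×10^-5 K/W
R_calcium silicate = (1/0.3057 − 1/0.4057)/(4π×0.0663) = 0.9678 K/W
R_total = 0.9678 K/W
Q = ΔT/R_total = 313/0.9678

Q ≈ 323 W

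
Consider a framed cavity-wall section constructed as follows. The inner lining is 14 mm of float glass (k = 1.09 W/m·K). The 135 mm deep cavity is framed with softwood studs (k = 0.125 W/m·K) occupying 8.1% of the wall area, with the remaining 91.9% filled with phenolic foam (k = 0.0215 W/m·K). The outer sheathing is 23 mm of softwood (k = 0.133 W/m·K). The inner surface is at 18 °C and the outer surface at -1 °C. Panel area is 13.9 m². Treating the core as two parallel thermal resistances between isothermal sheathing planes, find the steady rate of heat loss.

Q ≈ 56.2 W

Sheathing layers in series; stud and cavity paths in parallel between them.
R_inner = 0.014/(1.09×13.9) = 9.24×10^-4 K/W
R_stud  = 0.135/(0.125×0.081×13.9) = 0.9592 K/W
R_cav   = 0.135/(0.0215×0.919×13.9) = 0.4915 K/W
1/R_core = 1/R_stud + 1/R_cav → R_core = 0.325 K/W
R_outer = 0.023/(0.133×13.9) = 0.01244 K/W
R_total = 0.3384 K/W
Q = ΔT/R_total = 19/0.3384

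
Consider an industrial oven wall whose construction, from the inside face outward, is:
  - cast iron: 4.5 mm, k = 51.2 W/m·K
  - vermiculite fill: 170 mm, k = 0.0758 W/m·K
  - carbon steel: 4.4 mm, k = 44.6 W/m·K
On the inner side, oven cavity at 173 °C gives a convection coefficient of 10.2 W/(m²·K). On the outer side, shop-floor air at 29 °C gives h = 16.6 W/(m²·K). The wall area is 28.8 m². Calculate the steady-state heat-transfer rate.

Q ≈ 1730 W

Using the resistance-network approach (series):
R_inner film = 1/(h_i·A) = 1/(10.2×28.8) = 0.003404 K/W
R_cast iron = L/(kA) = 0.0045/(51.2×28.8) = 3.052×10^-6 K/W
R_vermiculite fill = L/(kA) = 0.17/(0.0758×28.8) = 0.07787 K/W
R_carbon steel = L/(kA) = 0.0044/(44.6×28.8) = 3.426×10^-6 K/W
R_outer film = 1/(h_o·A) = 1/(16.6×28.8) = 0.002092 K/W
R_total = 0.08338 K/W
Q = ΔT / R_total = 144 / 0.08338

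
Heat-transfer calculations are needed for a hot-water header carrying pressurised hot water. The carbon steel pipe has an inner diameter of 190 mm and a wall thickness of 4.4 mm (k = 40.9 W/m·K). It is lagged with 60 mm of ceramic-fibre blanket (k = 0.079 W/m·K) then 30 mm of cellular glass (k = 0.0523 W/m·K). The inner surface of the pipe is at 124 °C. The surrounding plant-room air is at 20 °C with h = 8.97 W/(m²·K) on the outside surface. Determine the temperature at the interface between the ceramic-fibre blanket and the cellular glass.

T ≈ 61 °C

Radial resistances (cylindrical: R_cond = ln(r_o/r_i)/(2πkL), R_conv = 1/(h·2πrL)):
R_carbon steel pipe wall = ln(99.4/95)/(2π×40.9×1) = 1.762×10^-4 K/W
R_ceramic-fibre blanket = ln(159.4/99.4)/(2π×0.079×1) = 0.9514 K/W
R_cellular glass = ln(189.4/159.4)/(2π×0.0523×1) = 0.5248 K/W
R_outer film = 1/(h_o·2πr_oL) = 1/(8.97×2π×0.1894×1) = 0.09368 K/W
R_total = 1.57 K/W
Q = ΔT/R_total = 104/1.57
Q = 66.2 W/m
T_interface = T_inner − Q·ΣR(inner→interface) = 124 − 66.2×0.9516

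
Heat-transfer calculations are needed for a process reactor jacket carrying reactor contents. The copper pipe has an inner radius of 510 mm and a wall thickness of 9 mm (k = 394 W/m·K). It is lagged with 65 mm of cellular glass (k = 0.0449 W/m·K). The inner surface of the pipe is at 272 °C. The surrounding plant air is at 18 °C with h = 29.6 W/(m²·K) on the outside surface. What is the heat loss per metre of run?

Cylindrical conduction, so R = ln(r₂/r₁)/(2πkL) per layer, in series:
R_copper pipe wall = ln(519/510)/(2π×394×1) = 7.066×10^-6 K/W
R_cellular glass = ln(584/519)/(2π×0.0449×1) = 0.4183 K/W
R_outer film = 1/(h_o·2πr_oL) = 1/(29.6×2π×0.584×1) = 0.009207 K/W
R_total = 0.4275 K/W
Q = ΔT/R_total = 254/0.4275

q′ ≈ 594 W/m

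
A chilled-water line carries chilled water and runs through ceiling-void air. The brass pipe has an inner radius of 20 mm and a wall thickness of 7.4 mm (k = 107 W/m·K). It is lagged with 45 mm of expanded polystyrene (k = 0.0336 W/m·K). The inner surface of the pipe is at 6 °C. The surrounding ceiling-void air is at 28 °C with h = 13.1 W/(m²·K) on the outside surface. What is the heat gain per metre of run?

Treating each annulus and film as a series resistance:
R_brass pipe wall = ln(27.4/20)/(2π×107×1) = 4.683×10^-4 K/W
R_expanded polystyrene = ln(72.4/27.4)/(2π×0.0336×1) = 4.603 K/W
R_outer film = 1/(h_o·2πr_oL) = 1/(13.1×2π×0.0724×1) = 0.1678 K/W
R_total = 4.771 K/W
Q = ΔT/R_total = 22/4.771

q′ ≈ 4.61 W/m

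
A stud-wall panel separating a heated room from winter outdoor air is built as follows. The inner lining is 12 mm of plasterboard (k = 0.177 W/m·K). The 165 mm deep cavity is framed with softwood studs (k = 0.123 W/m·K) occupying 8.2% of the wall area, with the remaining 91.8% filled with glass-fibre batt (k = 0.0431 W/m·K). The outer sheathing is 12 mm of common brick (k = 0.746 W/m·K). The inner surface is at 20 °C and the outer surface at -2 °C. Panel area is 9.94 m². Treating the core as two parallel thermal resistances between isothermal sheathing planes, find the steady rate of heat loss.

Sheathing layers in series; stud and cavity paths in parallel between them.
R_inner = 0.012/(0.177×9.94) = 0.006821 K/W
R_stud  = 0.165/(0.123×0.082×9.94) = 1.646 K/W
R_cav   = 0.165/(0.0431×0.918×9.94) = 0.4195 K/W
1/R_core = 1/R_stud + 1/R_cav → R_core = 0.3343 K/W
R_outer = 0.012/(0.746×9.94) = 0.001618 K/W
R_total = 0.3428 K/W
Q = ΔT/R_total = 22/0.3428

Q ≈ 64.2 W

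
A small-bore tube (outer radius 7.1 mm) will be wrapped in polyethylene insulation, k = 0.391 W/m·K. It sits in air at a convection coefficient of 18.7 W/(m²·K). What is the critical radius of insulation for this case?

r_cr ≈ 20.9 mm

For a cylinder r_cr = k/h = 0.391/18.7
r_cr = 20.9 mm; since the bare radius (7.1 mm) is below r_cr, adding a thin layer of insulation will *increase* heat loss.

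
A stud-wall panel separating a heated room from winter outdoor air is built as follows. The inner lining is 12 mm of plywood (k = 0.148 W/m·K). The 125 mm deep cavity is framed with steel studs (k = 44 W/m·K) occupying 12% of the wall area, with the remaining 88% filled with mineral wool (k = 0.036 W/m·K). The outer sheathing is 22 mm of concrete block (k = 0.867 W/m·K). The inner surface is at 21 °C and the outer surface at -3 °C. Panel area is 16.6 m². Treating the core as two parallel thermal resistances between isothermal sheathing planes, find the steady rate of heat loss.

Q ≈ 3060 W

Sheathing layers in series; stud and cavity paths in parallel between them.
R_inner = 0.012/(0.148×16.6) = 0.004884 K/W
R_stud  = 0.125/(44×0.12×16.6) = 0.001426 K/W
R_cav   = 0.125/(0.036×0.88×16.6) = 0.2377 K/W
1/R_core = 1/R_stud + 1/R_cav → R_core = 0.001418 K/W
R_outer = 0.022/(0.867×16.6) = 0.001529 K/W
R_total = 0.007831 K/W
Q = ΔT/R_total = 24/0.007831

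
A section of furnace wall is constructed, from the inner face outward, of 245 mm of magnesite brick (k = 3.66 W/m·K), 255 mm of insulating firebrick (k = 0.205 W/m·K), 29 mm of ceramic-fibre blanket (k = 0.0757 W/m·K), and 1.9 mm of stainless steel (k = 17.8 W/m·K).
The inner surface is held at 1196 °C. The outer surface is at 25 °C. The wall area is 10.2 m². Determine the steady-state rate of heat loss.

Q ≈ 7050 W

Using the resistance-network approach (series):
R_magnesite brick = L/(kA) = 0.245/(3.66×10.2) = 0.006563 K/W
R_insulating firebrick = L/(kA) = 0.255/(0.205×10.2) = 0.122 K/W
R_ceramic-fibre blanket = L/(kA) = 0.029/(0.0757×10.2) = 0.03756 K/W
R_stainless steel = L/(kA) = 0.0019/(17.8×10.2) = 1.046×10^-5 K/W
R_total = 0.1661 K/W
Q = ΔT / R_total = 1171 / 0.1661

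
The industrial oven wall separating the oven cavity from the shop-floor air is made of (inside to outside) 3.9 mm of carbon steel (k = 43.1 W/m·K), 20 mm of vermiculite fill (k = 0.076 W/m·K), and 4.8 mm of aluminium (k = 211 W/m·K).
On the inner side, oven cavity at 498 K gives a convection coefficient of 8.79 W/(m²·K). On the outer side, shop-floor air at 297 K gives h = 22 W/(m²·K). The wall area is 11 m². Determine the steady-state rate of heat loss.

Using the resistance-network approach (series):
R_inner film = 1/(h_i·A) = 1/(8.79×11) = 0.01034 K/W
R_carbon steel = L/(kA) = 0.0039/(43.1×11) = 8.226×10^-6 K/W
R_vermiculite fill = L/(kA) = 0.02/(0.076×11) = 0.02392 K/W
R_aluminium = L/(kA) = 0.0048/(211×11) = 2.068×10^-6 K/W
R_outer film = 1/(h_o·A) = 1/(22×11) = 0.004132 K/W
R_total = 0.03841 K/W
Q = ΔT / R_total = 201 / 0.03841

Q ≈ 5230 W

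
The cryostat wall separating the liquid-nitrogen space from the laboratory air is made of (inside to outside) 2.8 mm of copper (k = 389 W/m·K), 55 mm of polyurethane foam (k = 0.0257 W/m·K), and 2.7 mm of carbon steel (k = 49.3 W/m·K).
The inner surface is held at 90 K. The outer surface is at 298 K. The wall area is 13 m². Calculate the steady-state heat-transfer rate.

Q ≈ 1260 W

Thermal resistances in series:
R_copper = L/(kA) = 0.0028/(389×13) = 5.537×10^-7 K/W
R_polyurethane foam = L/(kA) = 0.055/(0.0257×13) = 0.1646 K/W
R_carbon steel = L/(kA) = 0.0027/(49.3×13) = 4.213×10^-6 K/W
R_total = 0.1646 K/W
Q = ΔT / R_total = 208 / 0.1646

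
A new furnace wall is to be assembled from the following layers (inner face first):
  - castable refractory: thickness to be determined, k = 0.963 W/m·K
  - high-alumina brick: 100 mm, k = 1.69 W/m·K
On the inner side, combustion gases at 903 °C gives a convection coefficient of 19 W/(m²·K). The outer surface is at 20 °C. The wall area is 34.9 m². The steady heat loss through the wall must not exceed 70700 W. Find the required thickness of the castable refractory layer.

Model the wall as resistances in series:
R_inner film = 1/(h_i·A) = 1/(19×34.9) = 0.001508 K/W
R_high-alumina brick = L/(kA) = 0.1/(1.69×34.9) = 0.001695 K/W
Sum of the known resistances R_other = 0.003204 K/W
Required total resistance R_tot = ΔT/Q_allow = 883/70700 = 0.01249 K/W
R_castable refractory = R_tot − R_other = 0.009286 K/W
L = R·k·A = 0.009286×0.963×34.9

L ≈ 312 mm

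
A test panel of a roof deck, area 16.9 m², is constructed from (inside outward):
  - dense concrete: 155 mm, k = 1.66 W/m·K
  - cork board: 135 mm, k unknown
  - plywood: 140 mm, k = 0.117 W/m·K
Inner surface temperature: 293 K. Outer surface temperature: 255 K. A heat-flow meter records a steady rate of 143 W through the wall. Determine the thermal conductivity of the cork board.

k ≈ 0.0422 W/(m·K)

Using the resistance-network approach (series):
R_dense concrete = L/(kA) = 0.155/(1.66×16.9) = 0.005525 K/W
R_plywood = L/(kA) = 0.14/(0.117×16.9) = 0.0708 K/W
Sum of known resistances R_other = 0.07633 K/W
Total R = ΔT/Q = 38/143 = 0.2657 K/W
R_cork board = R_total − R_other = 0.1894 K/W
k = L/(R·A) = 0.135/(0.1894×16.9)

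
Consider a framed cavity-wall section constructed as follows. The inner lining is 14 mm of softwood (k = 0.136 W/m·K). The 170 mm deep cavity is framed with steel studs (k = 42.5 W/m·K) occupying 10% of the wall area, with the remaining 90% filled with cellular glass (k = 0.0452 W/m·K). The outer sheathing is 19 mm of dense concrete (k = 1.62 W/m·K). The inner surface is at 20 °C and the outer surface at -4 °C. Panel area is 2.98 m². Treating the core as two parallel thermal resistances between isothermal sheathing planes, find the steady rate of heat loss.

Sheathing layers in series; stud and cavity paths in parallel between them.
R_inner = 0.014/(0.136×2.98) = 0.03454 K/W
R_stud  = 0.17/(42.5×0.1×2.98) = 0.01342 K/W
R_cav   = 0.17/(0.0452×0.9×2.98) = 1.402 K/W
1/R_core = 1/R_stud + 1/R_cav → R_core = 0.0133 K/W
R_outer = 0.019/(1.62×2.98) = 0.003936 K/W
R_total = 0.05178 K/W
Q = ΔT/R_total = 24/0.05178

Q ≈ 464 W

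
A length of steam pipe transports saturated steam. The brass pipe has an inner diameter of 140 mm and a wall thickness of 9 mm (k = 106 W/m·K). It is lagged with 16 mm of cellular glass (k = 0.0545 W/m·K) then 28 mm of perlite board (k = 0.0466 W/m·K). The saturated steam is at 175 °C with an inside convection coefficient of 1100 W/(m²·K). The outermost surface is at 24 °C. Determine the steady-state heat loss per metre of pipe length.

q′ ≈ 106 W/m

Cylindrical conduction, so R = ln(r₂/r₁)/(2πkL) per layer, in series:
R_inner film = 1/(h_i·2πr₁L) = 1/(1100×2π×0.07×1) = 0.002067 K/W
R_brass pipe wall = ln(79/70)/(2π×106×1) = 1.816×10^-4 K/W
R_cellular glass = ln(95/79)/(2π×0.0545×1) = 0.5386 K/W
R_perlite board = ln(123/95)/(2π×0.0466×1) = 0.8822 K/W
R_total = 1.423 K/W
Q = ΔT/R_total = 151/1.423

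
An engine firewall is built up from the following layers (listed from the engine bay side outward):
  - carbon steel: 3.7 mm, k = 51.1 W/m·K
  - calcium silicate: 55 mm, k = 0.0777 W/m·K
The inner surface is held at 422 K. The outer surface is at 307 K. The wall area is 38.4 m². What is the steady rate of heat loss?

Series thermal resistances:
R_carbon steel = L/(kA) = 0.0037/(51.1×38.4) = 1.886×10^-6 K/W
R_calcium silicate = L/(kA) = 0.055/(0.0777×38.4) = 0.01843 K/W
R_total = 0.01844 K/W
Q = ΔT / R_total = 115 / 0.01844

Q ≈ 6240 W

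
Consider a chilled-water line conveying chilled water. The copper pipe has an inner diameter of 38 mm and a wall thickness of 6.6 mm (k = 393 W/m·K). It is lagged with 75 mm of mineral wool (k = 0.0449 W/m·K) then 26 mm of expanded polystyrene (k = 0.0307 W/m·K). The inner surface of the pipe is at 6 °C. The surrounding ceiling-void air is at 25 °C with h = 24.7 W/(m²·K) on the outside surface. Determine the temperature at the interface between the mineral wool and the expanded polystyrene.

T ≈ 21.1 °C

Per-layer cylindrical resistances, series-summed:
R_copper pipe wall = ln(25.6/19)/(2π×393×1) = 1.207×10^-4 K/W
R_mineral wool = ln(100.6/25.6)/(2π×0.0449×1) = 4.851 K/W
R_expanded polystyrene = ln(126.6/100.6)/(2π×0.0307×1) = 1.192 K/W
R_outer film = 1/(h_o·2πr_oL) = 1/(24.7×2π×0.1266×1) = 0.0509 K/W
R_total = 6.094 K/W
Q = ΔT/R_total = 19/6.094
Q = 3.12 W/m
T_interface = T_inner + Q·ΣR(inner→interface) = 6 + 3.12×4.851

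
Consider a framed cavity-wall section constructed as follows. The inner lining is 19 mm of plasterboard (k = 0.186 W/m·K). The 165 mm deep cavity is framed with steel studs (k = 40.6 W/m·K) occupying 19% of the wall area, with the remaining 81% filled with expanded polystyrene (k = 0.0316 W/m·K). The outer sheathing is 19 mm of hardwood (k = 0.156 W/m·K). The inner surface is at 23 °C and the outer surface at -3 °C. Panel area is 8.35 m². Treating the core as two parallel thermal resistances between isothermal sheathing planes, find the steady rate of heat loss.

Sheathing layers in series; stud and cavity paths in parallel between them.
R_inner = 0.019/(0.186×8.35) = 0.01223 K/W
R_stud  = 0.165/(40.6×0.19×8.35) = 0.002562 K/W
R_cav   = 0.165/(0.0316×0.81×8.35) = 0.772 K/W
1/R_core = 1/R_stud + 1/R_cav → R_core = 0.002553 K/W
R_outer = 0.019/(0.156×8.35) = 0.01459 K/W
R_total = 0.02937 K/W
Q = ΔT/R_total = 26/0.02937

Q ≈ 885 W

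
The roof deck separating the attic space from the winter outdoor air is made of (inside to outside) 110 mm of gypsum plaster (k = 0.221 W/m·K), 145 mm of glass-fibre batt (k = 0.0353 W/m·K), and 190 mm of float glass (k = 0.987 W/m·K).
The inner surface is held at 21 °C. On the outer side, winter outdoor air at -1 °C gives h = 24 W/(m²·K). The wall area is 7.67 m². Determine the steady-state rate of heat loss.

Using the resistance-network approach (series):
R_gypsum plaster = L/(kA) = 0.11/(0.221×7.67) = 0.06489 K/W
R_glass-fibre batt = L/(kA) = 0.145/(0.0353×7.67) = 0.5355 K/W
R_float glass = L/(kA) = 0.19/(0.987×7.67) = 0.0251 K/W
R_outer film = 1/(h_o·A) = 1/(24×7.67) = 0.005432 K/W
R_total = 0.631 K/W
Q = ΔT / R_total = 22 / 0.631

Q ≈ 34.9 W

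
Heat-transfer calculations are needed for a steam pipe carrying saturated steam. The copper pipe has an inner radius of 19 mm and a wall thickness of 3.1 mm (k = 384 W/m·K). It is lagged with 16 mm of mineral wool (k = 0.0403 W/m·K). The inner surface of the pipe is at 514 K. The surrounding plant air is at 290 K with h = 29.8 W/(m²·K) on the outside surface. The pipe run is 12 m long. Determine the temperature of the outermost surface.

Cylindrical conduction, so R = ln(r₂/r₁)/(2πkL) per layer, in series:
R_copper pipe wall = ln(22.1/19)/(2π×384×12) = 5.22×10^-6 K/W
R_mineral wool = ln(38.1/22.1)/(2π×0.0403×12) = 0.1792 K/W
R_outer film = 1/(h_o·2πr_oL) = 1/(29.8×2π×0.0381×12) = 0.01168 K/W
R_total = 0.1909 K/W
Q = ΔT/R_total = 224/0.1909
Q = 1170 W
T_interface = T_inner − Q·ΣR(inner→interface) = 514 − 1170×0.1792

T ≈ 304 K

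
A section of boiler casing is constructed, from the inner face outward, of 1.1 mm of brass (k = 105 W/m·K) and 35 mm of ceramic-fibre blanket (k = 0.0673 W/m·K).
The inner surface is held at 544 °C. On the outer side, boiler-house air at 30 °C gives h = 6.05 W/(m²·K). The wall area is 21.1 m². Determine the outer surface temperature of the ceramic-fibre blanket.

T ≈ 154 °C

Model the wall as resistances in series:
R_brass = L/(kA) = 0.0011/(105×21.1) = 4.965×10^-7 K/W
R_ceramic-fibre blanket = L/(kA) = 0.035/(0.0673×21.1) = 0.02465 K/W
R_outer film = 1/(h_o·A) = 1/(6.05×21.1) = 0.007834 K/W
R_total = 0.03248 K/W;  Q = ΔT/R_total = 514/0.03248 = 15820 W
T_interface = T_inner − Q·ΣR(inner→interface) = 544 − 15800×0.02465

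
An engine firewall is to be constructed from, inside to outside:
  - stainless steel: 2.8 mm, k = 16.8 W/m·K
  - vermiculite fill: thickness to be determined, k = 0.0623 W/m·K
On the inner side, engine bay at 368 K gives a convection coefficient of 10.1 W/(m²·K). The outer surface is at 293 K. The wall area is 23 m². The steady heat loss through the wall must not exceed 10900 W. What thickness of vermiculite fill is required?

L ≈ 3.68 mm

Thermal resistances in series:
R_inner film = 1/(h_i·A) = 1/(10.1×23) = 0.004305 K/W
R_stainless steel = L/(kA) = 0.0028/(16.8×23) = 7.246×10^-6 K/W
Sum of the known resistances R_other = 0.004312 K/W
Required total resistance R_tot = ΔT/Q_allow = 75/10900 = 0.006881 K/W
R_vermiculite fill = R_tot − R_other = 0.002569 K/W
L = R·k·A = 0.002569×0.0623×23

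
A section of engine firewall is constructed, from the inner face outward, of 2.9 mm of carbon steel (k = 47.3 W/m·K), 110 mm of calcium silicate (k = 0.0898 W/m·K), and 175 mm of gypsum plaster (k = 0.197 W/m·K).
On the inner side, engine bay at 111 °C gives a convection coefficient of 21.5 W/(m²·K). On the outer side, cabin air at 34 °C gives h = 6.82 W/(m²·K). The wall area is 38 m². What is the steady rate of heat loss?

Series thermal resistances:
R_inner film = 1/(h_i·A) = 1/(21.5×38) = 0.001224 K/W
R_carbon steel = L/(kA) = 0.0029/(47.3×38) = 1.613×10^-6 K/W
R_calcium silicate = L/(kA) = 0.11/(0.0898×38) = 0.03224 K/W
R_gypsum plaster = L/(kA) = 0.175/(0.197×38) = 0.02338 K/W
R_outer film = 1/(h_o·A) = 1/(6.82×38) = 0.003859 K/W
R_total = 0.0607 K/W
Q = ΔT / R_total = 77 / 0.0607

Q ≈ 1270 W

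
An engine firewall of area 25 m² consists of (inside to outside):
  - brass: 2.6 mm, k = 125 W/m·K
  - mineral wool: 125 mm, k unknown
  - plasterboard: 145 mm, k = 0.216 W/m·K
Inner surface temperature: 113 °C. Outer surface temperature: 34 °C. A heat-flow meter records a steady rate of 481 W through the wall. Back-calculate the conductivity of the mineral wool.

Model the wall as resistances in series:
R_brass = L/(kA) = 0.0026/(125×25) = 8.32×10^-7 K/W
R_plasterboard = L/(kA) = 0.145/(0.216×25) = 0.02685 K/W
Sum of known resistances R_other = 0.02685 K/W
Total R = ΔT/Q = 79/481 = 0.1642 K/W
R_mineral wool = R_total − R_other = 0.1374 K/W
k = L/(R·A) = 0.125/(0.1374×25)

k ≈ 0.0364 W/(m·K)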